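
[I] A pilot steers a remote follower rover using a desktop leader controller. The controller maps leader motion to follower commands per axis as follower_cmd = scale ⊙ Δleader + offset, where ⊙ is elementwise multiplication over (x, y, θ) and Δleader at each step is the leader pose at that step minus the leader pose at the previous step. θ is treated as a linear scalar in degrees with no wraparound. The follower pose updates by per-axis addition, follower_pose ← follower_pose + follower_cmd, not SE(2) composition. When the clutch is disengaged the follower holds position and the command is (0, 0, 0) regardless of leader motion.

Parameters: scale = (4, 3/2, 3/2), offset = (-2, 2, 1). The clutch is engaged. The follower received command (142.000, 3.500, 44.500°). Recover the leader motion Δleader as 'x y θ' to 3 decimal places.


36.000 1.000 29.000

axis x: (142.000 − -2) / (4) = 36.000
axis y: (3.500 − 2) / (3/2) = 1.000
axis θ: (44.500 − 1) / (3/2) = 29.000


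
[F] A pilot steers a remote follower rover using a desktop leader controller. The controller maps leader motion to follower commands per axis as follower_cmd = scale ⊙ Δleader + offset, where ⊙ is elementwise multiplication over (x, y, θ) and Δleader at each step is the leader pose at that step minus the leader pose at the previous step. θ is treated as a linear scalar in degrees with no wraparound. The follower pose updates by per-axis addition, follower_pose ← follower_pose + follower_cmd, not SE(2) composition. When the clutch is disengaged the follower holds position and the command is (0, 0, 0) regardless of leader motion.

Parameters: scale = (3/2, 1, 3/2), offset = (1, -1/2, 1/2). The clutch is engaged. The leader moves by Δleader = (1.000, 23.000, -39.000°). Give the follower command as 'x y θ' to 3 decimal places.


2.500 22.500 -58.000

axis x: 3/2·1.000 + 1 = 2.500
axis y: 1·23.000 + -1/2 = 22.500
axis θ: 3/2·-39.000 + 1/2 = -58.000


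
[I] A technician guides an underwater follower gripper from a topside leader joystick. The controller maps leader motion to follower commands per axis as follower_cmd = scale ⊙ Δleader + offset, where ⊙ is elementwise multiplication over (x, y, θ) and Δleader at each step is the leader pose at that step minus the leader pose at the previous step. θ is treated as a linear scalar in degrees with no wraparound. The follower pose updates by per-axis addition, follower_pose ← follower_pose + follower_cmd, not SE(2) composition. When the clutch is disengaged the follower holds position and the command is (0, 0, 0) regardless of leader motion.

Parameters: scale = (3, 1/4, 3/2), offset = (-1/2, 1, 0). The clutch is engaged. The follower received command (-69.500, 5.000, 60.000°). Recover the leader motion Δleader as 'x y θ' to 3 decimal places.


-23.000 16.000 40.000

axis x: (-69.500 − -1/2) / (3) = -23.000
axis y: (5.000 − 1) / (1/4) = 16.000
axis θ: (60.000 − 0) / (3/2) = 40.000


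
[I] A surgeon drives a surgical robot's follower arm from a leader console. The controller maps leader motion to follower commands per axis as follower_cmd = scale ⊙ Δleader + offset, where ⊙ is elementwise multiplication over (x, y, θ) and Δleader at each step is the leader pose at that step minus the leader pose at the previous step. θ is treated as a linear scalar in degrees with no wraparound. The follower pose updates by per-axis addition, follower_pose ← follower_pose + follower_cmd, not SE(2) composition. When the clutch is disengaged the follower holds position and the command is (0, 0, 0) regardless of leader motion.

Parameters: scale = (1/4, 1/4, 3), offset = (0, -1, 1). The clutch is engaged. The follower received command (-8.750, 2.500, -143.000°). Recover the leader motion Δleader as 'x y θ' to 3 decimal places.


axis x: (-8.750 − 0) / (1/4) = -35.000
axis y: (2.500 − -1) / (1/4) = 14.000
axis θ: (-143.000 − 1) / (3) = -48.000

-35.000 14.000 -48.000


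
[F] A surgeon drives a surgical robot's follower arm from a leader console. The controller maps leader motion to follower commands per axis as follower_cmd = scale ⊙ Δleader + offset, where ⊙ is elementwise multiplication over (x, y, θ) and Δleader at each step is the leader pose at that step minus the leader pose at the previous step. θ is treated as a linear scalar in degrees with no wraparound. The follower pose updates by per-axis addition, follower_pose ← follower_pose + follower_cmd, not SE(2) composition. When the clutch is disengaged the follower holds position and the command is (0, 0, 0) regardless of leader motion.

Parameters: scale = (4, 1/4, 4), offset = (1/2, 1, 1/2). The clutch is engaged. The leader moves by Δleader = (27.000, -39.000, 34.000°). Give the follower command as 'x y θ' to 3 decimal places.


axis x: 4·27.000 + 1/2 = 108.500
axis y: 1/4·-39.000 + 1 = -8.750
axis θ: 4·34.000 + 1/2 = 136.500

108.500 -8.750 136.500


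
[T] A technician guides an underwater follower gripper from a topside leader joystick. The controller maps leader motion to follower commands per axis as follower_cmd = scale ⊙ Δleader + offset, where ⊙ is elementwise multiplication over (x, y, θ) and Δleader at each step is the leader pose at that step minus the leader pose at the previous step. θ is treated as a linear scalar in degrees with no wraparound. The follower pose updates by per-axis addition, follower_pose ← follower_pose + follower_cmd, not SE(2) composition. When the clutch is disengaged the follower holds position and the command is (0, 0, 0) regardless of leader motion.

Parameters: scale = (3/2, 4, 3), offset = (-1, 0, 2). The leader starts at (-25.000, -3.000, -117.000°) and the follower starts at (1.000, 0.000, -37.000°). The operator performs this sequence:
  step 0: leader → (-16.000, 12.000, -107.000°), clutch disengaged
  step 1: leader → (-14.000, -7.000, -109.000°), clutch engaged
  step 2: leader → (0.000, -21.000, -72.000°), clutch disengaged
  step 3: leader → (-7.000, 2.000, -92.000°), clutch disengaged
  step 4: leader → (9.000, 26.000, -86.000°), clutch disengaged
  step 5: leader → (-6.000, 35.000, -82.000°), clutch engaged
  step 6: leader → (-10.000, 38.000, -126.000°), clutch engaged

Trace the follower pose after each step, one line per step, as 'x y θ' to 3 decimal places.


1.000 0.000 -37.000
3.000 -76.000 -41.000
3.000 -76.000 -41.000
3.000 -76.000 -41.000
3.000 -76.000 -41.000
-20.500 -40.000 -27.000
-27.500 -28.000 -157.000

step 0: Δleader=(9.000, 15.000, 10.000°), disengaged; cmd=(0,0,0) → follower holds at (1.000, 0.000, -37.000°)
step 1: Δleader=(2.000, -19.000, -2.000°), engaged; cmd=(2.000, -76.000, -4.000°) → follower=(3.000, -76.000, -41.000°)
step 2: Δleader=(14.000, -14.000, 37.000°), disengaged; cmd=(0,0,0) → follower holds at (3.000, -76.000, -41.000°)
step 3: Δleader=(-7.000, 23.000, -20.000°), disengaged; cmd=(0,0,0) → follower holds at (3.000, -76.000, -41.000°)
step 4: Δleader=(16.000, 24.000, 6.000°), disengaged; cmd=(0,0,0) → follower holds at (3.000, -76.000, -41.000°)
step 5: Δleader=(-15.000, 9.000, 4.000°), engaged; cmd=(-23.500, 36.000, 14.000°) → follower=(-20.500, -40.000, -27.000°)
step 6: Δleader=(-4.000, 3.000, -44.000°), engaged; cmd=(-7.000, 12.000, -130.000°) → follower=(-27.500, -28.000, -157.000°)


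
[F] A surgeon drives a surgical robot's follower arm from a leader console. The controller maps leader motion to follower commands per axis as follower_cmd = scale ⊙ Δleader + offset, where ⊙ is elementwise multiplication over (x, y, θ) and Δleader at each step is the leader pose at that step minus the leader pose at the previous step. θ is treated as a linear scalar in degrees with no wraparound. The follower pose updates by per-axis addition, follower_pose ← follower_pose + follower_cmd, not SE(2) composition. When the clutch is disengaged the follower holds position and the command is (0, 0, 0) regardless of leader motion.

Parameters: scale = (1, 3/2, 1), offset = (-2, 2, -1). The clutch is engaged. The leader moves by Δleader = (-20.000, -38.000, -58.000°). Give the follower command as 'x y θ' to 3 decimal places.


-22.000 -55.000 -59.000

axis x: 1·-20.000 + -2 = -22.000
axis y: 3/2·-38.000 + 2 = -55.000
axis θ: 1·-58.000 + -1 = -59.000


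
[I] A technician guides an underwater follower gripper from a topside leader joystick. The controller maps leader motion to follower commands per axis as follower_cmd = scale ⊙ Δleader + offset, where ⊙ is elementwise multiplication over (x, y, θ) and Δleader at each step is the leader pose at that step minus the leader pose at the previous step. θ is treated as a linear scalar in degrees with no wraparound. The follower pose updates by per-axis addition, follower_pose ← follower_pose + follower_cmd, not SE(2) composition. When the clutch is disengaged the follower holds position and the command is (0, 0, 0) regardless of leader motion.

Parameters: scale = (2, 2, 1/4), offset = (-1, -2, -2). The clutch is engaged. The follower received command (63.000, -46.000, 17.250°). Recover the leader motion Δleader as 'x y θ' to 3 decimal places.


axis x: (63.000 − -1) / (2) = 32.000
axis y: (-46.000 − -2) / (2) = -22.000
axis θ: (17.250 − -2) / (1/4) = 77.000

32.000 -22.000 77.000


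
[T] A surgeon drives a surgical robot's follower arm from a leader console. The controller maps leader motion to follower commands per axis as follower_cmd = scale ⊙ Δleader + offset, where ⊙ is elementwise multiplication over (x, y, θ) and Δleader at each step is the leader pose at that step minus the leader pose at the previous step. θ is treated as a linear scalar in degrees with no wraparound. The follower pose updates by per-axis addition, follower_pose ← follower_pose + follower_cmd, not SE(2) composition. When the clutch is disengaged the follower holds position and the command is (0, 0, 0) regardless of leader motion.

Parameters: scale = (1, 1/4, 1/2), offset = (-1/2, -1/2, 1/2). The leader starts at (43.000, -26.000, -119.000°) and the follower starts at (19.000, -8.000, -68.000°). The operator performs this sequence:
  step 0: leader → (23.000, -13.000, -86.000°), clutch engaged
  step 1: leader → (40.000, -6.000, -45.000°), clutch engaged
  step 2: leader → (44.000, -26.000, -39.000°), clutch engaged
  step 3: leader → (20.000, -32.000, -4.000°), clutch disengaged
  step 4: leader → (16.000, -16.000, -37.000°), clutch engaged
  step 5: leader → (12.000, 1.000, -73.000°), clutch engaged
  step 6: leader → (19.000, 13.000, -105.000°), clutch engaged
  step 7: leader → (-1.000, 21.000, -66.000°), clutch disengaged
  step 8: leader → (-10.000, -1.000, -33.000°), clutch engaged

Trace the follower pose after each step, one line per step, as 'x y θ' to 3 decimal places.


step 0: Δleader=(-20.000, 13.000, 33.000°), engaged; cmd=(-20.500, 2.750, 17.000°) → follower=(-1.500, -5.250, -51.000°)
step 1: Δleader=(17.000, 7.000, 41.000°), engaged; cmd=(16.500, 1.250, 21.000°) → follower=(15.000, -4.000, -30.000°)
step 2: Δleader=(4.000, -20.000, 6.000°), engaged; cmd=(3.500, -5.500, 3.500°) → follower=(18.500, -9.500, -26.500°)
step 3: Δleader=(-24.000, -6.000, 35.000°), disengaged; cmd=(0,0,0) → follower holds at (18.500, -9.500, -26.500°)
step 4: Δleader=(-4.000, 16.000, -33.000°), engaged; cmd=(-4.500, 3.500, -16.000°) → follower=(14.000, -6.000, -42.500°)
step 5: Δleader=(-4.000, 17.000, -36.000°), engaged; cmd=(-4.500, 3.750, -17.500°) → follower=(9.500, -2.250, -60.000°)
step 6: Δleader=(7.000, 12.000, -32.000°), engaged; cmd=(6.500, 2.500, -15.500°) → follower=(16.000, 0.250, -75.500°)
step 7: Δleader=(-20.000, 8.000, 39.000°), disengaged; cmd=(0,0,0) → follower holds at (16.000, 0.250, -75.500°)
step 8: Δleader=(-9.000, -22.000, 33.000°), engaged; cmd=(-9.500, -6.000, 17.000°) → follower=(6.500, -5.750, -58.500°)

-1.500 -5.250 -51.000
15.000 -4.000 -30.000
18.500 -9.500 -26.500
18.500 -9.500 -26.500
14.000 -6.000 -42.500
9.500 -2.250 -60.000
16.000 0.250 -75.500
16.000 0.250 -75.500
6.500 -5.750 -58.500


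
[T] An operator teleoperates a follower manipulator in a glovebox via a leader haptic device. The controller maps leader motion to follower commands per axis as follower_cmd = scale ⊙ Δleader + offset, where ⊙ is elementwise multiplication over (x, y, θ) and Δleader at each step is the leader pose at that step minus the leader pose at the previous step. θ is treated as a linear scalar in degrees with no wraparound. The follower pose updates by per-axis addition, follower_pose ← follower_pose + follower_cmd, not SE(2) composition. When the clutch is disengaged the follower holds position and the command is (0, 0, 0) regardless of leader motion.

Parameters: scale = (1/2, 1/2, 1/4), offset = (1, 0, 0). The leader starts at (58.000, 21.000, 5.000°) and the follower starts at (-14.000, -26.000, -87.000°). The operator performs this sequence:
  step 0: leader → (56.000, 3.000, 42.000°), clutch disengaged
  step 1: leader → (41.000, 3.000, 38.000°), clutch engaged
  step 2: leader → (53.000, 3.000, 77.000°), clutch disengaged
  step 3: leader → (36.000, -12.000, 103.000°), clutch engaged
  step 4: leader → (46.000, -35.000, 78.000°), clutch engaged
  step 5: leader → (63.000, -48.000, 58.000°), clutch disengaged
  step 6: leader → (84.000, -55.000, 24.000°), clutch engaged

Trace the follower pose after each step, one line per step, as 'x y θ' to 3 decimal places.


step 0: Δleader=(-2.000, -18.000, 37.000°), disengaged; cmd=(0,0,0) → follower holds at (-14.000, -26.000, -87.000°)
step 1: Δleader=(-15.000, 0.000, -4.000°), engaged; cmd=(-6.500, 0.000, -1.000°) → follower=(-20.500, -26.000, -88.000°)
step 2: Δleader=(12.000, 0.000, 39.000°), disengaged; cmd=(0,0,0) → follower holds at (-20.500, -26.000, -88.000°)
step 3: Δleader=(-17.000, -15.000, 26.000°), engaged; cmd=(-7.500, -7.500, 6.500°) → follower=(-28.000, -33.500, -81.500°)
step 4: Δleader=(10.000, -23.000, -25.000°), engaged; cmd=(6.000, -11.500, -6.250°) → follower=(-22.000, -45.000, -87.750°)
step 5: Δleader=(17.000, -13.000, -20.000°), disengaged; cmd=(0,0,0) → follower holds at (-22.000, -45.000, -87.750°)
step 6: Δleader=(21.000, -7.000, -34.000°), engaged; cmd=(11.500, -3.500, -8.500°) → follower=(-10.500, -48.500, -96.250°)

-14.000 -26.000 -87.000
-20.500 -26.000 -88.000
-20.500 -26.000 -88.000
-28.000 -33.500 -81.500
-22.000 -45.000 -87.750
-22.000 -45.000 -87.750
-10.500 -48.500 -96.250


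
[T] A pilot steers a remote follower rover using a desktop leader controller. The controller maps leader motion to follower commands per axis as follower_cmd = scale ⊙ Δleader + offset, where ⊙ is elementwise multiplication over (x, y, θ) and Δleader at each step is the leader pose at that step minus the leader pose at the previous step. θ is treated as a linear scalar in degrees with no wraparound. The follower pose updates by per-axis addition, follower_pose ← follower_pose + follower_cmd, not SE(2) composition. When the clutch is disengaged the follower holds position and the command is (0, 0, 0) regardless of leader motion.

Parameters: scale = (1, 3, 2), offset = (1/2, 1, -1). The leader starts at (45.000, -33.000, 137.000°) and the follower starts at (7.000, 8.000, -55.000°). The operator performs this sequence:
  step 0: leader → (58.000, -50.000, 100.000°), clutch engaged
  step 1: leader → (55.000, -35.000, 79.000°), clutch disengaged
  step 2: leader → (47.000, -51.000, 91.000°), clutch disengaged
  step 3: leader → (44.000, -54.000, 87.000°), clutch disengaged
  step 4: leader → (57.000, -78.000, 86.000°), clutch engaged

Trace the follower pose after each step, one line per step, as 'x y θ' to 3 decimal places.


step 0: Δleader=(13.000, -17.000, -37.000°), engaged; cmd=(13.500, -50.000, -75.000°) → follower=(20.500, -42.000, -130.000°)
step 1: Δleader=(-3.000, 15.000, -21.000°), disengaged; cmd=(0,0,0) → follower holds at (20.500, -42.000, -130.000°)
step 2: Δleader=(-8.000, -16.000, 12.000°), disengaged; cmd=(0,0,0) → follower holds at (20.500, -42.000, -130.000°)
step 3: Δleader=(-3.000, -3.000, -4.000°), disengaged; cmd=(0,0,0) → follower holds at (20.500, -42.000, -130.000°)
step 4: Δleader=(13.000, -24.000, -1.000°), engaged; cmd=(13.500, -71.000, -3.000°) → follower=(34.000, -113.000, -133.000°)

20.500 -42.000 -130.000
20.500 -42.000 -130.000
20.500 -42.000 -130.000
20.500 -42.000 -130.000
34.000 -113.000 -133.000


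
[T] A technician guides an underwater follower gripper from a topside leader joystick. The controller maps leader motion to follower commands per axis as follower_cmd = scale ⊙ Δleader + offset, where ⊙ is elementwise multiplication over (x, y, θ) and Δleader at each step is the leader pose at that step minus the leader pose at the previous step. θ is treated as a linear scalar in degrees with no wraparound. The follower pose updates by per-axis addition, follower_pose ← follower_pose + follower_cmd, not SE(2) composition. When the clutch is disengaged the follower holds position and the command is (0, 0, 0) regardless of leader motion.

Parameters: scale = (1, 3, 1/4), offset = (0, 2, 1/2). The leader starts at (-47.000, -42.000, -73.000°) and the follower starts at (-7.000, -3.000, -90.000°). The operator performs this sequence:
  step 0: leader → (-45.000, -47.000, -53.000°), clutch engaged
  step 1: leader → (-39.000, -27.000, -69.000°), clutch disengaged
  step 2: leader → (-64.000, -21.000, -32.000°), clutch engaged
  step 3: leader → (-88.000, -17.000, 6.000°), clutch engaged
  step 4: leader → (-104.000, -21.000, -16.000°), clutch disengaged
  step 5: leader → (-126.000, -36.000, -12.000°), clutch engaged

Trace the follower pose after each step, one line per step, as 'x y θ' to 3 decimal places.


step 0: Δleader=(2.000, -5.000, 20.000°), engaged; cmd=(2.000, -13.000, 5.500°) → follower=(-5.000, -16.000, -84.500°)
step 1: Δleader=(6.000, 20.000, -16.000°), disengaged; cmd=(0,0,0) → follower holds at (-5.000, -16.000, -84.500°)
step 2: Δleader=(-25.000, 6.000, 37.000°), engaged; cmd=(-25.000, 20.000, 9.750°) → follower=(-30.000, 4.000, -74.750°)
step 3: Δleader=(-24.000, 4.000, 38.000°), engaged; cmd=(-24.000, 14.000, 10.000°) → follower=(-54.000, 18.000, -64.750°)
step 4: Δleader=(-16.000, -4.000, -22.000°), disengaged; cmd=(0,0,0) → follower holds at (-54.000, 18.000, -64.750°)
step 5: Δleader=(-22.000, -15.000, 4.000°), engaged; cmd=(-22.000, -43.000, 1.500°) → follower=(-76.000, -25.000, -63.250°)

-5.000 -16.000 -84.500
-5.000 -16.000 -84.500
-30.000 4.000 -74.750
-54.000 18.000 -64.750
-54.000 18.000 -64.750
-76.000 -25.000 -63.250


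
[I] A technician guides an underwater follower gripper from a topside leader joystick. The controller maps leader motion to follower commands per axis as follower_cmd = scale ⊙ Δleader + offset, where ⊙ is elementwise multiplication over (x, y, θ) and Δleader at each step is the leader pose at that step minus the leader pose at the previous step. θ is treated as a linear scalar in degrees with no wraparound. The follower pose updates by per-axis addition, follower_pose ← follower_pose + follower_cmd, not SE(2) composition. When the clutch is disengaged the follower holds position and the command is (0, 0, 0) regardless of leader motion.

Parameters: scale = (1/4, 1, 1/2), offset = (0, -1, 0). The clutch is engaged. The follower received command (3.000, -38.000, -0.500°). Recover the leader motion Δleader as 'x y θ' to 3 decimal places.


12.000 -37.000 -1.000

axis x: (3.000 − 0) / (1/4) = 12.000
axis y: (-38.000 − -1) / (1) = -37.000
axis θ: (-0.500 − 0) / (1/2) = -1.000


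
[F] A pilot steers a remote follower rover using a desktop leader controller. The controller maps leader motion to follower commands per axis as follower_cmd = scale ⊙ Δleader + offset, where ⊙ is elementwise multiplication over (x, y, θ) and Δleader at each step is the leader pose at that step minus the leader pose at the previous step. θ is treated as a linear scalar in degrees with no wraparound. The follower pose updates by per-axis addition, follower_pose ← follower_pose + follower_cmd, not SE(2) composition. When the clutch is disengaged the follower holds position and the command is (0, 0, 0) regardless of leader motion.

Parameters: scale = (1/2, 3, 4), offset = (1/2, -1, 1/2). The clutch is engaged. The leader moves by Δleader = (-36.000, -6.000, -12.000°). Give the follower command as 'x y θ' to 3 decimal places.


-17.500 -19.000 -47.500

axis x: 1/2·-36.000 + 1/2 = -17.500
axis y: 3·-6.000 + -1 = -19.000
axis θ: 4·-12.000 + 1/2 = -47.500


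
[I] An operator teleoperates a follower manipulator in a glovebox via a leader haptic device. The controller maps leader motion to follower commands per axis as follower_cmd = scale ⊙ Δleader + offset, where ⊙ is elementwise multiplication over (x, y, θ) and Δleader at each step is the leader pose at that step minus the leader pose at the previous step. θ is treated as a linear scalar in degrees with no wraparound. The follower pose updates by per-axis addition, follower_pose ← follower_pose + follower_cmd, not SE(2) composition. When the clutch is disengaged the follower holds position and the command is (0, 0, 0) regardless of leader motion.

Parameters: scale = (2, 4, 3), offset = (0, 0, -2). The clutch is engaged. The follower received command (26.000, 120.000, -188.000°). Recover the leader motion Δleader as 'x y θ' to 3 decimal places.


13.000 30.000 -62.000

axis x: (26.000 − 0) / (2) = 13.000
axis y: (120.000 − 0) / (4) = 30.000
axis θ: (-188.000 − -2) / (3) = -62.000


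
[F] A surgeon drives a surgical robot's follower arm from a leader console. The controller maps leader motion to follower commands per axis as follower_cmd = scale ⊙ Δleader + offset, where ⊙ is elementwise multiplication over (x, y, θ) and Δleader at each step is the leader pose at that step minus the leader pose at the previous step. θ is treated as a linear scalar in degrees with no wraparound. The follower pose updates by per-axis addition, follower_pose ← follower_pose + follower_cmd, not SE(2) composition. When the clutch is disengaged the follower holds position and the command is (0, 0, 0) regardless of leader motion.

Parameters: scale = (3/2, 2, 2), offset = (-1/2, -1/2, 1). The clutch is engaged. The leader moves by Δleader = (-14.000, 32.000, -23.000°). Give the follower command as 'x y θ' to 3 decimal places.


axis x: 3/2·-14.000 + -1/2 = -21.500
axis y: 2·32.000 + -1/2 = 63.500
axis θ: 2·-23.000 + 1 = -45.000

-21.500 63.500 -45.000


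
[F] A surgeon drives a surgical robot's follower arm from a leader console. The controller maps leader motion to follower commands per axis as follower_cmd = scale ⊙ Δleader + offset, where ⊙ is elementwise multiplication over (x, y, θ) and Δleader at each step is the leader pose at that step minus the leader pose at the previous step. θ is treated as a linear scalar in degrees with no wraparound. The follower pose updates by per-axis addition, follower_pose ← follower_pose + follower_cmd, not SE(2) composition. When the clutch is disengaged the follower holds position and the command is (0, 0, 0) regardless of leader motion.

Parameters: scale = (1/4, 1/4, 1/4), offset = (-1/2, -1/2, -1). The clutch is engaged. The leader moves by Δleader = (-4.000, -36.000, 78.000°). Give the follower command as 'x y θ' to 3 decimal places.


-1.500 -9.500 18.500

axis x: 1/4·-4.000 + -1/2 = -1.500
axis y: 1/4·-36.000 + -1/2 = -9.500
axis θ: 1/4·78.000 + -1 = 18.500


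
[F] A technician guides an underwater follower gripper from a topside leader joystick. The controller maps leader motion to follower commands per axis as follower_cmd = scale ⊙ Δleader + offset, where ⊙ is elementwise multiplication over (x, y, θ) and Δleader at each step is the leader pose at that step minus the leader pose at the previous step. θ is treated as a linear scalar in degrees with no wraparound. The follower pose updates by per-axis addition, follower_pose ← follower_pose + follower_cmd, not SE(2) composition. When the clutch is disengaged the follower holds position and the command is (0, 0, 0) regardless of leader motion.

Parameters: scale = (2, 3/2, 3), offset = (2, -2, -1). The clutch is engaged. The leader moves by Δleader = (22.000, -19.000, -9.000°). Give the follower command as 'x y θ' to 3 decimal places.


axis x: 2·22.000 + 2 = 46.000
axis y: 3/2·-19.000 + -2 = -30.500
axis θ: 3·-9.000 + -1 = -28.000

46.000 -30.500 -28.000


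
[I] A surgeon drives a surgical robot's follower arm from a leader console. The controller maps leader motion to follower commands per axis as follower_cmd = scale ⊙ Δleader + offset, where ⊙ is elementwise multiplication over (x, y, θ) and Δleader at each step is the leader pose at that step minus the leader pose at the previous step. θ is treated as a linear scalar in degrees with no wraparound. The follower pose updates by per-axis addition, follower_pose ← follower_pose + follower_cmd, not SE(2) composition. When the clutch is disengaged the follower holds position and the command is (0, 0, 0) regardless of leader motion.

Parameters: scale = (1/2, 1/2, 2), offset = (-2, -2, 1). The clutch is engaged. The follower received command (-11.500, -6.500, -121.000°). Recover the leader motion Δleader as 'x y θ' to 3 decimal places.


-19.000 -9.000 -61.000

axis x: (-11.500 − -2) / (1/2) = -19.000
axis y: (-6.500 − -2) / (1/2) = -9.000
axis θ: (-121.000 − 1) / (2) = -61.000


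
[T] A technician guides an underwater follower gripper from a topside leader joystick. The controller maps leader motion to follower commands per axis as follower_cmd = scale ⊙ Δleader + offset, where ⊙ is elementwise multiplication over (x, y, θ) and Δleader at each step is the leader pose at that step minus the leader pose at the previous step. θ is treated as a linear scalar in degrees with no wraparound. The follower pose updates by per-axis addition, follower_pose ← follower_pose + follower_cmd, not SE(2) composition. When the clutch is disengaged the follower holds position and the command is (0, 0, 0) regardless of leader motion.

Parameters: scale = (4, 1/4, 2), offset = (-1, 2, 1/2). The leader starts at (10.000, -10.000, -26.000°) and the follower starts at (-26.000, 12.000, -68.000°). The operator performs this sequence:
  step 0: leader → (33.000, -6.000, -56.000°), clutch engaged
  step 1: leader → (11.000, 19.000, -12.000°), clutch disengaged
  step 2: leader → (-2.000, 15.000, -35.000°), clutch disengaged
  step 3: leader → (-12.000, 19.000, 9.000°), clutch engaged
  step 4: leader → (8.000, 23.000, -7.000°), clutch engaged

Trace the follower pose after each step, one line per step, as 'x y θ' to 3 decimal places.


65.000 15.000 -127.500
65.000 15.000 -127.500
65.000 15.000 -127.500
24.000 18.000 -39.000
103.000 21.000 -70.500

step 0: Δleader=(23.000, 4.000, -30.000°), engaged; cmd=(91.000, 3.000, -59.500°) → follower=(65.000, 15.000, -127.500°)
step 1: Δleader=(-22.000, 25.000, 44.000°), disengaged; cmd=(0,0,0) → follower holds at (65.000, 15.000, -127.500°)
step 2: Δleader=(-13.000, -4.000, -23.000°), disengaged; cmd=(0,0,0) → follower holds at (65.000, 15.000, -127.500°)
step 3: Δleader=(-10.000, 4.000, 44.000°), engaged; cmd=(-41.000, 3.000, 88.500°) → follower=(24.000, 18.000, -39.000°)
step 4: Δleader=(20.000, 4.000, -16.000°), engaged; cmd=(79.000, 3.000, -31.500°) → follower=(103.000, 21.000, -70.500°)


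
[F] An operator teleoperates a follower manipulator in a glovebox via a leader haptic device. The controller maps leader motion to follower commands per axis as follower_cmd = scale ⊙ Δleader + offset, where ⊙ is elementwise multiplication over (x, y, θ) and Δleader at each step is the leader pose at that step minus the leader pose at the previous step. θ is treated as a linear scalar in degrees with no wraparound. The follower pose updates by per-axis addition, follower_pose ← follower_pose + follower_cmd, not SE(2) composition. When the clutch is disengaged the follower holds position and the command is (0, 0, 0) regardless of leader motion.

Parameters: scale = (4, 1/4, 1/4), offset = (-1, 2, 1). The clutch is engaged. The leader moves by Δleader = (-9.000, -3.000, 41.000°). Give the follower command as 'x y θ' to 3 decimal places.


axis x: 4·-9.000 + -1 = -37.000
axis y: 1/4·-3.000 + 2 = 1.250
axis θ: 1/4·41.000 + 1 = 11.250

-37.000 1.250 11.250


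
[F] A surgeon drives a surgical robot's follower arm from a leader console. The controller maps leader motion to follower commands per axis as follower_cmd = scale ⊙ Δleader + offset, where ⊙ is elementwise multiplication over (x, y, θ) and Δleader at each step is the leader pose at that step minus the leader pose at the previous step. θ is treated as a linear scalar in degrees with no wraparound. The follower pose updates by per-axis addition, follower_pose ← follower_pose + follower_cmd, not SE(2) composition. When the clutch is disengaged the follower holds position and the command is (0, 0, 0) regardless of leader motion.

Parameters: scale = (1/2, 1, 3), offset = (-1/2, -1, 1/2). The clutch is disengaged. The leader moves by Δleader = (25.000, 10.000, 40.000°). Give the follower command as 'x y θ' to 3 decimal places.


0.000 0.000 0.000

clutch disengaged → follower holds; cmd = (0, 0, 0)


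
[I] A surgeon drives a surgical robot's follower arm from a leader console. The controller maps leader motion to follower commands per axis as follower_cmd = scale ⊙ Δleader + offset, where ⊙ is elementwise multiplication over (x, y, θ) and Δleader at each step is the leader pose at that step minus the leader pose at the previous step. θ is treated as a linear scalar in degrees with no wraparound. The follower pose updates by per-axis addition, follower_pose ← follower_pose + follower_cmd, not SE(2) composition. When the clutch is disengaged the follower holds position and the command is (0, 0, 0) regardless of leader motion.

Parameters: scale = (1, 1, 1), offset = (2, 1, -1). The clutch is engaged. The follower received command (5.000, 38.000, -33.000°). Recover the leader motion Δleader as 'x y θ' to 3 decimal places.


axis x: (5.000 − 2) / (1) = 3.000
axis y: (38.000 − 1) / (1) = 37.000
axis θ: (-33.000 − -1) / (1) = -32.000

3.000 37.000 -32.000


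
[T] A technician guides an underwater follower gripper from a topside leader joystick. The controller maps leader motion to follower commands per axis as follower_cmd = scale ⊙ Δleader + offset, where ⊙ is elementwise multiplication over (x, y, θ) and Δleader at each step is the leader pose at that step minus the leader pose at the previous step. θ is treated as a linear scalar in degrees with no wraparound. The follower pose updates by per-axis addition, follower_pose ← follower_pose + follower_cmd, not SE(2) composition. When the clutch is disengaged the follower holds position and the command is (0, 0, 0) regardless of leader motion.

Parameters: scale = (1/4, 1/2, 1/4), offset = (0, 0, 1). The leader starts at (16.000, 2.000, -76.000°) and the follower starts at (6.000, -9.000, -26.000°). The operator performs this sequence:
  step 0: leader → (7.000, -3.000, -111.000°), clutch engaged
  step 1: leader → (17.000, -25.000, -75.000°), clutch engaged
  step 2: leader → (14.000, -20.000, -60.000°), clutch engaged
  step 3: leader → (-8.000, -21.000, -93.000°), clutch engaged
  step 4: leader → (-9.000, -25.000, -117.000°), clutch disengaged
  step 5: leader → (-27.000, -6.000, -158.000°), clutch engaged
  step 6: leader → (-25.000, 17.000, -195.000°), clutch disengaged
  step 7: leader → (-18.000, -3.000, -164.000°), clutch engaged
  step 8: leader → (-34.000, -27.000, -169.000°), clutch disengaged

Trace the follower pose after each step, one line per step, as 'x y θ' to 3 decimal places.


3.750 -11.500 -33.750
6.250 -22.500 -23.750
5.500 -20.000 -19.000
0.000 -20.500 -26.250
0.000 -20.500 -26.250
-4.500 -11.000 -35.500
-4.500 -11.000 -35.500
-2.750 -21.000 -26.750
-2.750 -21.000 -26.750

step 0: Δleader=(-9.000, -5.000, -35.000°), engaged; cmd=(-2.250, -2.500, -7.750°) → follower=(3.750, -11.500, -33.750°)
step 1: Δleader=(10.000, -22.000, 36.000°), engaged; cmd=(2.500, -11.000, 10.000°) → follower=(6.250, -22.500, -23.750°)
step 2: Δleader=(-3.000, 5.000, 15.000°), engaged; cmd=(-0.750, 2.500, 4.750°) → follower=(5.500, -20.000, -19.000°)
step 3: Δleader=(-22.000, -1.000, -33.000°), engaged; cmd=(-5.500, -0.500, -7.250°) → follower=(0.000, -20.500, -26.250°)
step 4: Δleader=(-1.000, -4.000, -24.000°), disengaged; cmd=(0,0,0) → follower holds at (0.000, -20.500, -26.250°)
step 5: Δleader=(-18.000, 19.000, -41.000°), engaged; cmd=(-4.500, 9.500, -9.250°) → follower=(-4.500, -11.000, -35.500°)
step 6: Δleader=(2.000, 23.000, -37.000°), disengaged; cmd=(0,0,0) → follower holds at (-4.500, -11.000, -35.500°)
step 7: Δleader=(7.000, -20.000, 31.000°), engaged; cmd=(1.750, -10.000, 8.750°) → follower=(-2.750, -21.000, -26.750°)
step 8: Δleader=(-16.000, -24.000, -5.000°), disengaged; cmd=(0,0,0) → follower holds at (-2.750, -21.000, -26.750°)


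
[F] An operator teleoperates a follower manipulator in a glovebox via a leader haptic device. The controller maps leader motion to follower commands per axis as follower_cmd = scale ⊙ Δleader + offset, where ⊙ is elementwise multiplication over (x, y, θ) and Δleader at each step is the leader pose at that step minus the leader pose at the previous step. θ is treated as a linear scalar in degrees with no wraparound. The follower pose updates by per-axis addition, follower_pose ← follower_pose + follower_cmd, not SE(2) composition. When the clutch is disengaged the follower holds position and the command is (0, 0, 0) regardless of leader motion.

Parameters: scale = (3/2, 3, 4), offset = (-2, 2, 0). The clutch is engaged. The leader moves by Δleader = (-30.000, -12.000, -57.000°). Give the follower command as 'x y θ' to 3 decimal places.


-47.000 -34.000 -228.000

axis x: 3/2·-30.000 + -2 = -47.000
axis y: 3·-12.000 + 2 = -34.000
axis θ: 4·-57.000 + 0 = -228.000


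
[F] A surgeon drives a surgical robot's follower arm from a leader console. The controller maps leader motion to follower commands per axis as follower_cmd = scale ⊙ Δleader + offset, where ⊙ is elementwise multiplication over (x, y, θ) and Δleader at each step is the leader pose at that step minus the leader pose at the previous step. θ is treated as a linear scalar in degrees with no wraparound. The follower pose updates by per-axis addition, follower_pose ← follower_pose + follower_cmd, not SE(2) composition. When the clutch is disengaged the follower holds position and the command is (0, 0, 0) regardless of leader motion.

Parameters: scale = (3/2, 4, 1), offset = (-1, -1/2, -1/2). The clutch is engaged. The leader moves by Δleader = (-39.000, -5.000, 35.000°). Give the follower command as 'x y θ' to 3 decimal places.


axis x: 3/2·-39.000 + -1 = -59.500
axis y: 4·-5.000 + -1/2 = -20.500
axis θ: 1·35.000 + -1/2 = 34.500

-59.500 -20.500 34.500


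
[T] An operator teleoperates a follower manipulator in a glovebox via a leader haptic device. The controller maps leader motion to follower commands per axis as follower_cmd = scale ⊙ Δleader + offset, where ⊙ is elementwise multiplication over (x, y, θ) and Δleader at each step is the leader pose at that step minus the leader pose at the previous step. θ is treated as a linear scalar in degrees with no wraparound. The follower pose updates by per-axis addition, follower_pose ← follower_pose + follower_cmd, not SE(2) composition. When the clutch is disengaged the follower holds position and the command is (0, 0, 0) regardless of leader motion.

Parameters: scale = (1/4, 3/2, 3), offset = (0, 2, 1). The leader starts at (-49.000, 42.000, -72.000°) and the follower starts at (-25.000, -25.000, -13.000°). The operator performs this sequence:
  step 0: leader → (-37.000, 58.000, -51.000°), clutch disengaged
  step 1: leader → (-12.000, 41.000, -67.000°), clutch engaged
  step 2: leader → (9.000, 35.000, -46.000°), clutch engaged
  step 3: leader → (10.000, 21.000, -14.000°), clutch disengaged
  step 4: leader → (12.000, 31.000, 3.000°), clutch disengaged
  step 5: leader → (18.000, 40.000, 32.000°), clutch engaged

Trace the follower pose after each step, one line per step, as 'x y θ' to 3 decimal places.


-25.000 -25.000 -13.000
-18.750 -48.500 -60.000
-13.500 -55.500 4.000
-13.500 -55.500 4.000
-13.500 -55.500 4.000
-12.000 -40.000 92.000

step 0: Δleader=(12.000, 16.000, 21.000°), disengaged; cmd=(0,0,0) → follower holds at (-25.000, -25.000, -13.000°)
step 1: Δleader=(25.000, -17.000, -16.000°), engaged; cmd=(6.250, -23.500, -47.000°) → follower=(-18.750, -48.500, -60.000°)
step 2: Δleader=(21.000, -6.000, 21.000°), engaged; cmd=(5.250, -7.000, 64.000°) → follower=(-13.500, -55.500, 4.000°)
step 3: Δleader=(1.000, -14.000, 32.000°), disengaged; cmd=(0,0,0) → follower holds at (-13.500, -55.500, 4.000°)
step 4: Δleader=(2.000, 10.000, 17.000°), disengaged; cmd=(0,0,0) → follower holds at (-13.500, -55.500, 4.000°)
step 5: Δleader=(6.000, 9.000, 29.000°), engaged; cmd=(1.500, 15.500, 88.000°) → follower=(-12.000, -40.000, 92.000°)


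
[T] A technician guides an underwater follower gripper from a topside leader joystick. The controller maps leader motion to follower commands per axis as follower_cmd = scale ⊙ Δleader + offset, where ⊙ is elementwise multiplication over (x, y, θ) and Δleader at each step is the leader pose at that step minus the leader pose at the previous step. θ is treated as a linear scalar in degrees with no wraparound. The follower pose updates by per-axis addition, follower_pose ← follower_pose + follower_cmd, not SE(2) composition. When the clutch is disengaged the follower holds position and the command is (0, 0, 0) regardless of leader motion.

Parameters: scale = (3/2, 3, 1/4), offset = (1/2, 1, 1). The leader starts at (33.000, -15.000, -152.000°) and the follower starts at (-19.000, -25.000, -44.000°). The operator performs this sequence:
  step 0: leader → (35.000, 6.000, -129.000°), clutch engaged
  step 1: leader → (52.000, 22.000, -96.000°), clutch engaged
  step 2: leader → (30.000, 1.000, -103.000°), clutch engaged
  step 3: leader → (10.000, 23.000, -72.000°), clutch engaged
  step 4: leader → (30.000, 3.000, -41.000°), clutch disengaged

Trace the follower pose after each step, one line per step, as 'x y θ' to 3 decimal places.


-15.500 39.000 -37.250
10.500 88.000 -28.000
-22.000 26.000 -28.750
-51.500 93.000 -20.000
-51.500 93.000 -20.000

step 0: Δleader=(2.000, 21.000, 23.000°), engaged; cmd=(3.500, 64.000, 6.750°) → follower=(-15.500, 39.000, -37.250°)
step 1: Δleader=(17.000, 16.000, 33.000°), engaged; cmd=(26.000, 49.000, 9.250°) → follower=(10.500, 88.000, -28.000°)
step 2: Δleader=(-22.000, -21.000, -7.000°), engaged; cmd=(-32.500, -62.000, -0.750°) → follower=(-22.000, 26.000, -28.750°)
step 3: Δleader=(-20.000, 22.000, 31.000°), engaged; cmd=(-29.500, 67.000, 8.750°) → follower=(-51.500, 93.000, -20.000°)
step 4: Δleader=(20.000, -20.000, 31.000°), disengaged; cmd=(0,0,0) → follower holds at (-51.500, 93.000, -20.000°)


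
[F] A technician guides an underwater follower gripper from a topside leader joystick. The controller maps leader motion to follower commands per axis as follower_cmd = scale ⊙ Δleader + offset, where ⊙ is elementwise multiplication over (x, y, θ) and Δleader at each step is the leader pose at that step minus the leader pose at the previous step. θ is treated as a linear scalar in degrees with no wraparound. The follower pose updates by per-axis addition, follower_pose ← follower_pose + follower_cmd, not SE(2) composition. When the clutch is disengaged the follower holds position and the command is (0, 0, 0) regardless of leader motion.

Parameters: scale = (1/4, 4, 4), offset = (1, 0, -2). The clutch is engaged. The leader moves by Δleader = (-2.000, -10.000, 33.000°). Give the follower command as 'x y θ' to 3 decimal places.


0.500 -40.000 130.000

axis x: 1/4·-2.000 + 1 = 0.500
axis y: 4·-10.000 + 0 = -40.000
axis θ: 4·33.000 + -2 = 130.000
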